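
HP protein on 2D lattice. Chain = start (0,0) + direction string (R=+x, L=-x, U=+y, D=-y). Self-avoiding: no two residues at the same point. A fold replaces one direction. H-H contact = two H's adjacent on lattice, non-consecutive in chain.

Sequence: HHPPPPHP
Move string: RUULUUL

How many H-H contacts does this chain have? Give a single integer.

Positions: [(0, 0), (1, 0), (1, 1), (1, 2), (0, 2), (0, 3), (0, 4), (-1, 4)]
No H-H contacts found.

Answer: 0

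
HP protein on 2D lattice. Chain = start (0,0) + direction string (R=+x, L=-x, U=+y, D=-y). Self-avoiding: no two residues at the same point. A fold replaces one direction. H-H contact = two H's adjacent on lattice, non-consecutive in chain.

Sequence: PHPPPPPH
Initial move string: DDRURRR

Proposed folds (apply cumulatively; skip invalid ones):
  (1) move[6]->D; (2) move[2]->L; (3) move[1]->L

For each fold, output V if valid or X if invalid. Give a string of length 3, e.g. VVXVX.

Answer: VXX

Derivation:
Initial: DDRURRR -> [(0, 0), (0, -1), (0, -2), (1, -2), (1, -1), (2, -1), (3, -1), (4, -1)]
Fold 1: move[6]->D => DDRURRD VALID
Fold 2: move[2]->L => DDLURRD INVALID (collision), skipped
Fold 3: move[1]->L => DLRURRD INVALID (collision), skipped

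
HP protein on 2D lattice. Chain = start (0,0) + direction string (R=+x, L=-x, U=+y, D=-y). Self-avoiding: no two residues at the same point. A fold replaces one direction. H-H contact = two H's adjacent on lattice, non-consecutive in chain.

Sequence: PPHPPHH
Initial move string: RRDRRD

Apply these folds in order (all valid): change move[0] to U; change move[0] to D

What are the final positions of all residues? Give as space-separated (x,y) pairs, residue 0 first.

Initial moves: RRDRRD
Fold: move[0]->U => URDRRD (positions: [(0, 0), (0, 1), (1, 1), (1, 0), (2, 0), (3, 0), (3, -1)])
Fold: move[0]->D => DRDRRD (positions: [(0, 0), (0, -1), (1, -1), (1, -2), (2, -2), (3, -2), (3, -3)])

Answer: (0,0) (0,-1) (1,-1) (1,-2) (2,-2) (3,-2) (3,-3)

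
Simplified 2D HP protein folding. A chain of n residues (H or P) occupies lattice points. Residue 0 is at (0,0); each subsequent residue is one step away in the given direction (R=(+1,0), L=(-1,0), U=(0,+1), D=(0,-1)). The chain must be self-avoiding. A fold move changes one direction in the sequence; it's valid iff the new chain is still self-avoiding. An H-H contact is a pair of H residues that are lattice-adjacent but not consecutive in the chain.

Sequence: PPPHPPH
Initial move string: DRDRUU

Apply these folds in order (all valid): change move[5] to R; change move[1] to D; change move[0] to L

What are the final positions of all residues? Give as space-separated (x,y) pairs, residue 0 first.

Answer: (0,0) (-1,0) (-1,-1) (-1,-2) (0,-2) (0,-1) (1,-1)

Derivation:
Initial moves: DRDRUU
Fold: move[5]->R => DRDRUR (positions: [(0, 0), (0, -1), (1, -1), (1, -2), (2, -2), (2, -1), (3, -1)])
Fold: move[1]->D => DDDRUR (positions: [(0, 0), (0, -1), (0, -2), (0, -3), (1, -3), (1, -2), (2, -2)])
Fold: move[0]->L => LDDRUR (positions: [(0, 0), (-1, 0), (-1, -1), (-1, -2), (0, -2), (0, -1), (1, -1)])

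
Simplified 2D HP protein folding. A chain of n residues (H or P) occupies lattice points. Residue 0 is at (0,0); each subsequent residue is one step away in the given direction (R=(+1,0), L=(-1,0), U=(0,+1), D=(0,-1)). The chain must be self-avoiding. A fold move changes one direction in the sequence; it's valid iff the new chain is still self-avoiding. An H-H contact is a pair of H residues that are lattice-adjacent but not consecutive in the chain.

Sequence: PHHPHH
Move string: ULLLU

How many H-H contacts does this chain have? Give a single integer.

Positions: [(0, 0), (0, 1), (-1, 1), (-2, 1), (-3, 1), (-3, 2)]
No H-H contacts found.

Answer: 0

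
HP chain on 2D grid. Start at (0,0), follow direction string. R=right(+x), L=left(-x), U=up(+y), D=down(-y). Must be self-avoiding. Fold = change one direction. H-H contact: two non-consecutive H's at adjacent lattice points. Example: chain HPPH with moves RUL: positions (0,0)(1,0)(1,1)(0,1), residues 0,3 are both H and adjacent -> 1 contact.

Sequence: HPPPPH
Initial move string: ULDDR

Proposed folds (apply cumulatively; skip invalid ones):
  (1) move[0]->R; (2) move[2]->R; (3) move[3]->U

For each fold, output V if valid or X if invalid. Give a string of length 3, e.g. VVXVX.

Answer: XXX

Derivation:
Initial: ULDDR -> [(0, 0), (0, 1), (-1, 1), (-1, 0), (-1, -1), (0, -1)]
Fold 1: move[0]->R => RLDDR INVALID (collision), skipped
Fold 2: move[2]->R => ULRDR INVALID (collision), skipped
Fold 3: move[3]->U => ULDUR INVALID (collision), skipped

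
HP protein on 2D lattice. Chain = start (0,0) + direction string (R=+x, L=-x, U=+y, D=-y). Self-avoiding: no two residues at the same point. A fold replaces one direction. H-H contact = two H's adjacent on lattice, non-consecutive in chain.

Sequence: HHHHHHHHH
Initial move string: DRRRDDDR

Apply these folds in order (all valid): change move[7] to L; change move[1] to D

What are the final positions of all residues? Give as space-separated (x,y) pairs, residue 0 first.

Answer: (0,0) (0,-1) (0,-2) (1,-2) (2,-2) (2,-3) (2,-4) (2,-5) (1,-5)

Derivation:
Initial moves: DRRRDDDR
Fold: move[7]->L => DRRRDDDL (positions: [(0, 0), (0, -1), (1, -1), (2, -1), (3, -1), (3, -2), (3, -3), (3, -4), (2, -4)])
Fold: move[1]->D => DDRRDDDL (positions: [(0, 0), (0, -1), (0, -2), (1, -2), (2, -2), (2, -3), (2, -4), (2, -5), (1, -5)])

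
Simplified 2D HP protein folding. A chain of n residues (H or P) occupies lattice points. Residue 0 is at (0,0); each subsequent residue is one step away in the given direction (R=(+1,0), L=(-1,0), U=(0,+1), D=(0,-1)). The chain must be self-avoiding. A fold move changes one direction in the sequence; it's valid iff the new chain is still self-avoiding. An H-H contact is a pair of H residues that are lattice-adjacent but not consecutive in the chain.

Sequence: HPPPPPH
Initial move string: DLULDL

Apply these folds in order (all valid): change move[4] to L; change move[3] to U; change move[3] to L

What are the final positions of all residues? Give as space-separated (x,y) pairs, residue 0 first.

Initial moves: DLULDL
Fold: move[4]->L => DLULLL (positions: [(0, 0), (0, -1), (-1, -1), (-1, 0), (-2, 0), (-3, 0), (-4, 0)])
Fold: move[3]->U => DLUULL (positions: [(0, 0), (0, -1), (-1, -1), (-1, 0), (-1, 1), (-2, 1), (-3, 1)])
Fold: move[3]->L => DLULLL (positions: [(0, 0), (0, -1), (-1, -1), (-1, 0), (-2, 0), (-3, 0), (-4, 0)])

Answer: (0,0) (0,-1) (-1,-1) (-1,0) (-2,0) (-3,0) (-4,0)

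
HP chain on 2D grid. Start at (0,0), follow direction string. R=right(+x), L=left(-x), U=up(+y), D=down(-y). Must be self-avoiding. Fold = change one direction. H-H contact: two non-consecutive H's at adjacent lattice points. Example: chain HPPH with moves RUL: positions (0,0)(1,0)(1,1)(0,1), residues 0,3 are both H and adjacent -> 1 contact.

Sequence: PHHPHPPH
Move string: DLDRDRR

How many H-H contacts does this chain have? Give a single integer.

Answer: 1

Derivation:
Positions: [(0, 0), (0, -1), (-1, -1), (-1, -2), (0, -2), (0, -3), (1, -3), (2, -3)]
H-H contact: residue 1 @(0,-1) - residue 4 @(0, -2)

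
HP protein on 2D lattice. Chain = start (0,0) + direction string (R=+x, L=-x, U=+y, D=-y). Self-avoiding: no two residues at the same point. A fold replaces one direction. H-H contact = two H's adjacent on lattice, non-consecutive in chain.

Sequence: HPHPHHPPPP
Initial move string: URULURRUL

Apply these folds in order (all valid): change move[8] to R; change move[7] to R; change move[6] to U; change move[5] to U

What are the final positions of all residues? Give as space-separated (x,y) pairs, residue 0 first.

Answer: (0,0) (0,1) (1,1) (1,2) (0,2) (0,3) (0,4) (0,5) (1,5) (2,5)

Derivation:
Initial moves: URULURRUL
Fold: move[8]->R => URULURRUR (positions: [(0, 0), (0, 1), (1, 1), (1, 2), (0, 2), (0, 3), (1, 3), (2, 3), (2, 4), (3, 4)])
Fold: move[7]->R => URULURRRR (positions: [(0, 0), (0, 1), (1, 1), (1, 2), (0, 2), (0, 3), (1, 3), (2, 3), (3, 3), (4, 3)])
Fold: move[6]->U => URULURURR (positions: [(0, 0), (0, 1), (1, 1), (1, 2), (0, 2), (0, 3), (1, 3), (1, 4), (2, 4), (3, 4)])
Fold: move[5]->U => URULUUURR (positions: [(0, 0), (0, 1), (1, 1), (1, 2), (0, 2), (0, 3), (0, 4), (0, 5), (1, 5), (2, 5)])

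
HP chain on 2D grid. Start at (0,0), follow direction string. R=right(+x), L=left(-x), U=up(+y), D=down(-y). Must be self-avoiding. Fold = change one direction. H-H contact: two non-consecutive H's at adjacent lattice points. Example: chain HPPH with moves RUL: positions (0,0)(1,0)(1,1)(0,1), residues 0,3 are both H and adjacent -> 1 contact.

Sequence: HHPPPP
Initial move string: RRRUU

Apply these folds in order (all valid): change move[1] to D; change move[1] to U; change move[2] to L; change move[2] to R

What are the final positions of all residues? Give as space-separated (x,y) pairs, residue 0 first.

Answer: (0,0) (1,0) (1,1) (2,1) (2,2) (2,3)

Derivation:
Initial moves: RRRUU
Fold: move[1]->D => RDRUU (positions: [(0, 0), (1, 0), (1, -1), (2, -1), (2, 0), (2, 1)])
Fold: move[1]->U => RURUU (positions: [(0, 0), (1, 0), (1, 1), (2, 1), (2, 2), (2, 3)])
Fold: move[2]->L => RULUU (positions: [(0, 0), (1, 0), (1, 1), (0, 1), (0, 2), (0, 3)])
Fold: move[2]->R => RURUU (positions: [(0, 0), (1, 0), (1, 1), (2, 1), (2, 2), (2, 3)])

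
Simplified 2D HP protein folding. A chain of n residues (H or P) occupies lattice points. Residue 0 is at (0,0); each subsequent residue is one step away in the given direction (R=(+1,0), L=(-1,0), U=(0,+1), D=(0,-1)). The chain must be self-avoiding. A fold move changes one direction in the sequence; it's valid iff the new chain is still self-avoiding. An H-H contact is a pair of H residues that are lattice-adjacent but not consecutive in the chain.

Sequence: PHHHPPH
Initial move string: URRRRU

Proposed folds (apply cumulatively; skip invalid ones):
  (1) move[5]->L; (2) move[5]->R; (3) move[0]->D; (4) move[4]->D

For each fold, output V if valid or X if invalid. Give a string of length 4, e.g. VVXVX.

Initial: URRRRU -> [(0, 0), (0, 1), (1, 1), (2, 1), (3, 1), (4, 1), (4, 2)]
Fold 1: move[5]->L => URRRRL INVALID (collision), skipped
Fold 2: move[5]->R => URRRRR VALID
Fold 3: move[0]->D => DRRRRR VALID
Fold 4: move[4]->D => DRRRDR VALID

Answer: XVVV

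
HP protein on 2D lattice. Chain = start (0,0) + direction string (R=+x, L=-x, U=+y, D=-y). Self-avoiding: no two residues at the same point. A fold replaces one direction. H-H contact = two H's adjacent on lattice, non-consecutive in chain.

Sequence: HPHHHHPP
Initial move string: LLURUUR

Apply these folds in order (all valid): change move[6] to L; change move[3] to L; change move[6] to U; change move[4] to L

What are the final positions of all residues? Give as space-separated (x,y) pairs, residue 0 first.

Answer: (0,0) (-1,0) (-2,0) (-2,1) (-3,1) (-4,1) (-4,2) (-4,3)

Derivation:
Initial moves: LLURUUR
Fold: move[6]->L => LLURUUL (positions: [(0, 0), (-1, 0), (-2, 0), (-2, 1), (-1, 1), (-1, 2), (-1, 3), (-2, 3)])
Fold: move[3]->L => LLULUUL (positions: [(0, 0), (-1, 0), (-2, 0), (-2, 1), (-3, 1), (-3, 2), (-3, 3), (-4, 3)])
Fold: move[6]->U => LLULUUU (positions: [(0, 0), (-1, 0), (-2, 0), (-2, 1), (-3, 1), (-3, 2), (-3, 3), (-3, 4)])
Fold: move[4]->L => LLULLUU (positions: [(0, 0), (-1, 0), (-2, 0), (-2, 1), (-3, 1), (-4, 1), (-4, 2), (-4, 3)])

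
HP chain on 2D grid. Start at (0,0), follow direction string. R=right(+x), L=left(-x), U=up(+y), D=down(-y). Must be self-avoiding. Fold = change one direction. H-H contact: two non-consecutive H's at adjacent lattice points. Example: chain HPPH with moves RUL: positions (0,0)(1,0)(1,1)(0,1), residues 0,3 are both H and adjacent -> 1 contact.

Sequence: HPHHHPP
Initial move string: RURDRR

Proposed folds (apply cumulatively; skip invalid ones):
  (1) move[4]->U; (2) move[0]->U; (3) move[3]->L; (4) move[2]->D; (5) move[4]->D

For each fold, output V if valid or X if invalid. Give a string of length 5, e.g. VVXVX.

Initial: RURDRR -> [(0, 0), (1, 0), (1, 1), (2, 1), (2, 0), (3, 0), (4, 0)]
Fold 1: move[4]->U => RURDUR INVALID (collision), skipped
Fold 2: move[0]->U => UURDRR VALID
Fold 3: move[3]->L => UURLRR INVALID (collision), skipped
Fold 4: move[2]->D => UUDDRR INVALID (collision), skipped
Fold 5: move[4]->D => UURDDR VALID

Answer: XVXXV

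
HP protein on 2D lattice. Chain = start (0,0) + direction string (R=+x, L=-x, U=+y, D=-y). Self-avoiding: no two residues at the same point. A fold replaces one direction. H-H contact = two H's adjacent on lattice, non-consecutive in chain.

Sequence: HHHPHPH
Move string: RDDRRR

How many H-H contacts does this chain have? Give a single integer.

Answer: 0

Derivation:
Positions: [(0, 0), (1, 0), (1, -1), (1, -2), (2, -2), (3, -2), (4, -2)]
No H-H contacts found.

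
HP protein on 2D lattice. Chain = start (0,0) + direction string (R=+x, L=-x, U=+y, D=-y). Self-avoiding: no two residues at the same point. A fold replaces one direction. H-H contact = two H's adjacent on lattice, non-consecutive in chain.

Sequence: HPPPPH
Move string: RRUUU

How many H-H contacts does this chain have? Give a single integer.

Positions: [(0, 0), (1, 0), (2, 0), (2, 1), (2, 2), (2, 3)]
No H-H contacts found.

Answer: 0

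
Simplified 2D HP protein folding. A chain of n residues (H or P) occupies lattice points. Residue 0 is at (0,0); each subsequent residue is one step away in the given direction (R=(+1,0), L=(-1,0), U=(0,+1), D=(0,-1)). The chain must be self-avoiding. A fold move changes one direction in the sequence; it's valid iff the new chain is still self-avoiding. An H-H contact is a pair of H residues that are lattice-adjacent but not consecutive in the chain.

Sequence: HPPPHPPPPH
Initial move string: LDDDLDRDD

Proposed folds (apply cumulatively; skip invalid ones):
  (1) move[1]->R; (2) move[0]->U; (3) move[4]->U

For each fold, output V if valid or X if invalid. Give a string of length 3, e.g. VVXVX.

Initial: LDDDLDRDD -> [(0, 0), (-1, 0), (-1, -1), (-1, -2), (-1, -3), (-2, -3), (-2, -4), (-1, -4), (-1, -5), (-1, -6)]
Fold 1: move[1]->R => LRDDLDRDD INVALID (collision), skipped
Fold 2: move[0]->U => UDDDLDRDD INVALID (collision), skipped
Fold 3: move[4]->U => LDDDUDRDD INVALID (collision), skipped

Answer: XXX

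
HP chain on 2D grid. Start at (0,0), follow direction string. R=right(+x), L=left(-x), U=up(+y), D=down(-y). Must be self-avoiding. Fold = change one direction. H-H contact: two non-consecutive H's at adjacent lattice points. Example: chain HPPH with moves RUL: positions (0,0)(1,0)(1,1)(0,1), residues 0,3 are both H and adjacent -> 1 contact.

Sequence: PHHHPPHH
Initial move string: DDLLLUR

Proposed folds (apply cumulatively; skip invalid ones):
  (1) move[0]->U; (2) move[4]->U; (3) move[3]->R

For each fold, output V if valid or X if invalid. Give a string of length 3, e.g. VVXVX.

Initial: DDLLLUR -> [(0, 0), (0, -1), (0, -2), (-1, -2), (-2, -2), (-3, -2), (-3, -1), (-2, -1)]
Fold 1: move[0]->U => UDLLLUR INVALID (collision), skipped
Fold 2: move[4]->U => DDLLUUR VALID
Fold 3: move[3]->R => DDLRUUR INVALID (collision), skipped

Answer: XVX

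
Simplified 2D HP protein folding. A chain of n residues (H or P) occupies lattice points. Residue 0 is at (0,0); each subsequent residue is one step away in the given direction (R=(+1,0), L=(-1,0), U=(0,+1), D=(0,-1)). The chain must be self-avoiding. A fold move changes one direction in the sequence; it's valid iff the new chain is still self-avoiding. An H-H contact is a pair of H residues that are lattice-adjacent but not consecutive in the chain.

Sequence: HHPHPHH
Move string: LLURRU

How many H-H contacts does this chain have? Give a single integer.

Answer: 1

Derivation:
Positions: [(0, 0), (-1, 0), (-2, 0), (-2, 1), (-1, 1), (0, 1), (0, 2)]
H-H contact: residue 0 @(0,0) - residue 5 @(0, 1)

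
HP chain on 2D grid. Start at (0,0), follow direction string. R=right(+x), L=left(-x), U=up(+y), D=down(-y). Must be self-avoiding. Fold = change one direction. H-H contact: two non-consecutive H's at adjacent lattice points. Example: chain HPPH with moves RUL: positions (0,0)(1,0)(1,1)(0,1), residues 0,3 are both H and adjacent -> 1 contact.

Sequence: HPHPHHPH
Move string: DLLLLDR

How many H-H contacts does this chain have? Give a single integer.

Positions: [(0, 0), (0, -1), (-1, -1), (-2, -1), (-3, -1), (-4, -1), (-4, -2), (-3, -2)]
H-H contact: residue 4 @(-3,-1) - residue 7 @(-3, -2)

Answer: 1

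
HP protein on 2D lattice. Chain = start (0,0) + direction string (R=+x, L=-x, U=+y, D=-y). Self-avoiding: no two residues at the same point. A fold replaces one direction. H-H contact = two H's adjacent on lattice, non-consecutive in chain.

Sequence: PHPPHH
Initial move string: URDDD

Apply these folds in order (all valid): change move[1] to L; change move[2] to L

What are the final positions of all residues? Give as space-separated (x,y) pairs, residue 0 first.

Answer: (0,0) (0,1) (-1,1) (-2,1) (-2,0) (-2,-1)

Derivation:
Initial moves: URDDD
Fold: move[1]->L => ULDDD (positions: [(0, 0), (0, 1), (-1, 1), (-1, 0), (-1, -1), (-1, -2)])
Fold: move[2]->L => ULLDD (positions: [(0, 0), (0, 1), (-1, 1), (-2, 1), (-2, 0), (-2, -1)])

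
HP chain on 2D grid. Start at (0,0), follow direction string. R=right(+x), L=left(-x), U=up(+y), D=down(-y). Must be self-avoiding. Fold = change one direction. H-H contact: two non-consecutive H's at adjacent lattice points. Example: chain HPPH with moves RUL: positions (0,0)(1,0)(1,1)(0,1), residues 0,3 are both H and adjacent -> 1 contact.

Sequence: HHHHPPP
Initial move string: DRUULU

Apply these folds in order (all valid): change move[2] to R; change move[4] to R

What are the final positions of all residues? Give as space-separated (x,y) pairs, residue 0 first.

Initial moves: DRUULU
Fold: move[2]->R => DRRULU (positions: [(0, 0), (0, -1), (1, -1), (2, -1), (2, 0), (1, 0), (1, 1)])
Fold: move[4]->R => DRRURU (positions: [(0, 0), (0, -1), (1, -1), (2, -1), (2, 0), (3, 0), (3, 1)])

Answer: (0,0) (0,-1) (1,-1) (2,-1) (2,0) (3,0) (3,1)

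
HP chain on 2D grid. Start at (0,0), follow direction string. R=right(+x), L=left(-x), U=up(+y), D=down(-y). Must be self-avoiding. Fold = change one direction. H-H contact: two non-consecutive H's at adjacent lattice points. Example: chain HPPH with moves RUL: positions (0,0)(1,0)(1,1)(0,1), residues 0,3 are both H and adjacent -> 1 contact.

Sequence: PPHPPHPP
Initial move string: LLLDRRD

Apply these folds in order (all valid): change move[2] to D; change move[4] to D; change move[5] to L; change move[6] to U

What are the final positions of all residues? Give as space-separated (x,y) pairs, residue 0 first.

Initial moves: LLLDRRD
Fold: move[2]->D => LLDDRRD (positions: [(0, 0), (-1, 0), (-2, 0), (-2, -1), (-2, -2), (-1, -2), (0, -2), (0, -3)])
Fold: move[4]->D => LLDDDRD (positions: [(0, 0), (-1, 0), (-2, 0), (-2, -1), (-2, -2), (-2, -3), (-1, -3), (-1, -4)])
Fold: move[5]->L => LLDDDLD (positions: [(0, 0), (-1, 0), (-2, 0), (-2, -1), (-2, -2), (-2, -3), (-3, -3), (-3, -4)])
Fold: move[6]->U => LLDDDLU (positions: [(0, 0), (-1, 0), (-2, 0), (-2, -1), (-2, -2), (-2, -3), (-3, -3), (-3, -2)])

Answer: (0,0) (-1,0) (-2,0) (-2,-1) (-2,-2) (-2,-3) (-3,-3) (-3,-2)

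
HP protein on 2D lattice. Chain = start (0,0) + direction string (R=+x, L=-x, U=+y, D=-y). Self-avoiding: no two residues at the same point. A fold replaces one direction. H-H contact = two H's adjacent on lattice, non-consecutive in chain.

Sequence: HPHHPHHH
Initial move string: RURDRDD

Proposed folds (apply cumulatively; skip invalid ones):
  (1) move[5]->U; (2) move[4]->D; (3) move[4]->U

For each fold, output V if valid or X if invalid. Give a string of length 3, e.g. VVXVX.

Initial: RURDRDD -> [(0, 0), (1, 0), (1, 1), (2, 1), (2, 0), (3, 0), (3, -1), (3, -2)]
Fold 1: move[5]->U => RURDRUD INVALID (collision), skipped
Fold 2: move[4]->D => RURDDDD VALID
Fold 3: move[4]->U => RURDUDD INVALID (collision), skipped

Answer: XVX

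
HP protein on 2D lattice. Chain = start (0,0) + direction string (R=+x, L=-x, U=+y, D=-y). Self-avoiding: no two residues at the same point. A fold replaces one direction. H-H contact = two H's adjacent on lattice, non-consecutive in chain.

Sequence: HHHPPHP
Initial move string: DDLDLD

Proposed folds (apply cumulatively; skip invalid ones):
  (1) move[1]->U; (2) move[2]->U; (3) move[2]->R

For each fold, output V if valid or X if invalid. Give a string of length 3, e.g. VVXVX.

Answer: XXV

Derivation:
Initial: DDLDLD -> [(0, 0), (0, -1), (0, -2), (-1, -2), (-1, -3), (-2, -3), (-2, -4)]
Fold 1: move[1]->U => DULDLD INVALID (collision), skipped
Fold 2: move[2]->U => DDUDLD INVALID (collision), skipped
Fold 3: move[2]->R => DDRDLD VALID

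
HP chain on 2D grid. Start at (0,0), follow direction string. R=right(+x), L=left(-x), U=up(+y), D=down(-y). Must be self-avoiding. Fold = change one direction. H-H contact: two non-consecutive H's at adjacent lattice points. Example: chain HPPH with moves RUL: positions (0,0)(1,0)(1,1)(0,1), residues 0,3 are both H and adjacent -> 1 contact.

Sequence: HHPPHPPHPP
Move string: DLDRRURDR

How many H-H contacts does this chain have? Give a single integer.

Answer: 1

Derivation:
Positions: [(0, 0), (0, -1), (-1, -1), (-1, -2), (0, -2), (1, -2), (1, -1), (2, -1), (2, -2), (3, -2)]
H-H contact: residue 1 @(0,-1) - residue 4 @(0, -2)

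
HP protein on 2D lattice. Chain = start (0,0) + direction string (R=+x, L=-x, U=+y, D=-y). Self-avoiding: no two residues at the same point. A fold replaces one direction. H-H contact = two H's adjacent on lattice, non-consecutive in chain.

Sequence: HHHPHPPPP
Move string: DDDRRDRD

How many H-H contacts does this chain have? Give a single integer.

Answer: 0

Derivation:
Positions: [(0, 0), (0, -1), (0, -2), (0, -3), (1, -3), (2, -3), (2, -4), (3, -4), (3, -5)]
No H-H contacts found.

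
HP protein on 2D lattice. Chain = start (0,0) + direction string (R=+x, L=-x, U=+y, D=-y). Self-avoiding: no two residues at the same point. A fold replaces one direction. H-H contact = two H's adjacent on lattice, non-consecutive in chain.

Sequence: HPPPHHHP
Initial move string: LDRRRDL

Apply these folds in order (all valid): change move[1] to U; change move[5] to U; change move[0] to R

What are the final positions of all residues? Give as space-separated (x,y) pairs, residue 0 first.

Answer: (0,0) (1,0) (1,1) (2,1) (3,1) (4,1) (4,2) (3,2)

Derivation:
Initial moves: LDRRRDL
Fold: move[1]->U => LURRRDL (positions: [(0, 0), (-1, 0), (-1, 1), (0, 1), (1, 1), (2, 1), (2, 0), (1, 0)])
Fold: move[5]->U => LURRRUL (positions: [(0, 0), (-1, 0), (-1, 1), (0, 1), (1, 1), (2, 1), (2, 2), (1, 2)])
Fold: move[0]->R => RURRRUL (positions: [(0, 0), (1, 0), (1, 1), (2, 1), (3, 1), (4, 1), (4, 2), (3, 2)])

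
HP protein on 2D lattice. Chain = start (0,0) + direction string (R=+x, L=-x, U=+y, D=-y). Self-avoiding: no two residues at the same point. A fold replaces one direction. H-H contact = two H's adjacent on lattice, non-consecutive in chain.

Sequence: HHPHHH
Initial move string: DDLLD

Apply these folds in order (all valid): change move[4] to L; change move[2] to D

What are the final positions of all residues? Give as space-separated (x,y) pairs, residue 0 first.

Answer: (0,0) (0,-1) (0,-2) (0,-3) (-1,-3) (-2,-3)

Derivation:
Initial moves: DDLLD
Fold: move[4]->L => DDLLL (positions: [(0, 0), (0, -1), (0, -2), (-1, -2), (-2, -2), (-3, -2)])
Fold: move[2]->D => DDDLL (positions: [(0, 0), (0, -1), (0, -2), (0, -3), (-1, -3), (-2, -3)])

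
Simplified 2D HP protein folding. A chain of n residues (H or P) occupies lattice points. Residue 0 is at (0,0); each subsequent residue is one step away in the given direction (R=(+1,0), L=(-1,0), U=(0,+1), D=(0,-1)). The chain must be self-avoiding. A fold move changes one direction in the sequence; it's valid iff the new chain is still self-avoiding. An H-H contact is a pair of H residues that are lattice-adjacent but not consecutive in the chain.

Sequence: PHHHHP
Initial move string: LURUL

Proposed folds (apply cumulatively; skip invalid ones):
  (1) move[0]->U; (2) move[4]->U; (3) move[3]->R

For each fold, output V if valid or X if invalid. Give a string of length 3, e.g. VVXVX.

Initial: LURUL -> [(0, 0), (-1, 0), (-1, 1), (0, 1), (0, 2), (-1, 2)]
Fold 1: move[0]->U => UURUL VALID
Fold 2: move[4]->U => UURUU VALID
Fold 3: move[3]->R => UURRU VALID

Answer: VVV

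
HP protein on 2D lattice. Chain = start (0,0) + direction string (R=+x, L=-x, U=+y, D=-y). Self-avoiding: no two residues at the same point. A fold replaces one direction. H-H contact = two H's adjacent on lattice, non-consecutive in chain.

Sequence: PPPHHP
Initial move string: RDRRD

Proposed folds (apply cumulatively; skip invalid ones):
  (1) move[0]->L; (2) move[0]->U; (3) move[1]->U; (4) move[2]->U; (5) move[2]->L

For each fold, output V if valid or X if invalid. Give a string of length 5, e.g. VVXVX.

Answer: VXVVX

Derivation:
Initial: RDRRD -> [(0, 0), (1, 0), (1, -1), (2, -1), (3, -1), (3, -2)]
Fold 1: move[0]->L => LDRRD VALID
Fold 2: move[0]->U => UDRRD INVALID (collision), skipped
Fold 3: move[1]->U => LURRD VALID
Fold 4: move[2]->U => LUURD VALID
Fold 5: move[2]->L => LULRD INVALID (collision), skipped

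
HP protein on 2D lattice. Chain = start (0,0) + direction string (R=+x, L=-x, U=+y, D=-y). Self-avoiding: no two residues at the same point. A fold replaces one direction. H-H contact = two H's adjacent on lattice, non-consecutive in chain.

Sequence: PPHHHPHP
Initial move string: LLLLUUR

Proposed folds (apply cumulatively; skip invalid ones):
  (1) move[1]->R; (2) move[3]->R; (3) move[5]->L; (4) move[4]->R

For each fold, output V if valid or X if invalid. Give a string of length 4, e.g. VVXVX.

Initial: LLLLUUR -> [(0, 0), (-1, 0), (-2, 0), (-3, 0), (-4, 0), (-4, 1), (-4, 2), (-3, 2)]
Fold 1: move[1]->R => LRLLUUR INVALID (collision), skipped
Fold 2: move[3]->R => LLLRUUR INVALID (collision), skipped
Fold 3: move[5]->L => LLLLULR INVALID (collision), skipped
Fold 4: move[4]->R => LLLLRUR INVALID (collision), skipped

Answer: XXXX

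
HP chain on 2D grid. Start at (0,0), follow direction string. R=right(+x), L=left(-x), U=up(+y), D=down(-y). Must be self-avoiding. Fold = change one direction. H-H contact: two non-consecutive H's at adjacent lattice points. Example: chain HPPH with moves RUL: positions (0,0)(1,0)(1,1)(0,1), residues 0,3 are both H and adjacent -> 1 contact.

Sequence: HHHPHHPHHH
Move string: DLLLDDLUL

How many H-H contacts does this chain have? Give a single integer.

Positions: [(0, 0), (0, -1), (-1, -1), (-2, -1), (-3, -1), (-3, -2), (-3, -3), (-4, -3), (-4, -2), (-5, -2)]
H-H contact: residue 5 @(-3,-2) - residue 8 @(-4, -2)

Answer: 1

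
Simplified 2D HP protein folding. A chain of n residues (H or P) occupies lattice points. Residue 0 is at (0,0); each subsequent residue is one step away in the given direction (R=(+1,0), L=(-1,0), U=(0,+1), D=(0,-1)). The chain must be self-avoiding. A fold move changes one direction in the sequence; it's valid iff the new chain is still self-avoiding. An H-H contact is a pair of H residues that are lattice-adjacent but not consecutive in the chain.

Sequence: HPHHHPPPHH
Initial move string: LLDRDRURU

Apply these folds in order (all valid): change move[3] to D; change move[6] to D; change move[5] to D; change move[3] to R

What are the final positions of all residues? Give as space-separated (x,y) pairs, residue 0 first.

Answer: (0,0) (-1,0) (-2,0) (-2,-1) (-1,-1) (-1,-2) (-1,-3) (-1,-4) (0,-4) (0,-3)

Derivation:
Initial moves: LLDRDRURU
Fold: move[3]->D => LLDDDRURU (positions: [(0, 0), (-1, 0), (-2, 0), (-2, -1), (-2, -2), (-2, -3), (-1, -3), (-1, -2), (0, -2), (0, -1)])
Fold: move[6]->D => LLDDDRDRU (positions: [(0, 0), (-1, 0), (-2, 0), (-2, -1), (-2, -2), (-2, -3), (-1, -3), (-1, -4), (0, -4), (0, -3)])
Fold: move[5]->D => LLDDDDDRU (positions: [(0, 0), (-1, 0), (-2, 0), (-2, -1), (-2, -2), (-2, -3), (-2, -4), (-2, -5), (-1, -5), (-1, -4)])
Fold: move[3]->R => LLDRDDDRU (positions: [(0, 0), (-1, 0), (-2, 0), (-2, -1), (-1, -1), (-1, -2), (-1, -3), (-1, -4), (0, -4), (0, -3)])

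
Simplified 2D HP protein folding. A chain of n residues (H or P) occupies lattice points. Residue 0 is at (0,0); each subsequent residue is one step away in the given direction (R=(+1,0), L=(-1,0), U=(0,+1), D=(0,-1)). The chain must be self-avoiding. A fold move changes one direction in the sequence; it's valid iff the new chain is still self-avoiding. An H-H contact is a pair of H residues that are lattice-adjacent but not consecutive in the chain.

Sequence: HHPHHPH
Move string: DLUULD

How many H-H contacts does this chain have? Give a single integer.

Answer: 2

Derivation:
Positions: [(0, 0), (0, -1), (-1, -1), (-1, 0), (-1, 1), (-2, 1), (-2, 0)]
H-H contact: residue 0 @(0,0) - residue 3 @(-1, 0)
H-H contact: residue 3 @(-1,0) - residue 6 @(-2, 0)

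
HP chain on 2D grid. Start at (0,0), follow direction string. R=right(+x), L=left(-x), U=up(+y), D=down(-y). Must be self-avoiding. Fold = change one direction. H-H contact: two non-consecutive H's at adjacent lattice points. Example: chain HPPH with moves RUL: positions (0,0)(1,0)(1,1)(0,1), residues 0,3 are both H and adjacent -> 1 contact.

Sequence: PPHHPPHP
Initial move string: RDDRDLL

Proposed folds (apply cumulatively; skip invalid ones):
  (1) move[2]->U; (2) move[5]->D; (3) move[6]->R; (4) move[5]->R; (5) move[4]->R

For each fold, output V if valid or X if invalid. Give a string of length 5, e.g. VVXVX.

Answer: XVVVV

Derivation:
Initial: RDDRDLL -> [(0, 0), (1, 0), (1, -1), (1, -2), (2, -2), (2, -3), (1, -3), (0, -3)]
Fold 1: move[2]->U => RDURDLL INVALID (collision), skipped
Fold 2: move[5]->D => RDDRDDL VALID
Fold 3: move[6]->R => RDDRDDR VALID
Fold 4: move[5]->R => RDDRDRR VALID
Fold 5: move[4]->R => RDDRRRR VALID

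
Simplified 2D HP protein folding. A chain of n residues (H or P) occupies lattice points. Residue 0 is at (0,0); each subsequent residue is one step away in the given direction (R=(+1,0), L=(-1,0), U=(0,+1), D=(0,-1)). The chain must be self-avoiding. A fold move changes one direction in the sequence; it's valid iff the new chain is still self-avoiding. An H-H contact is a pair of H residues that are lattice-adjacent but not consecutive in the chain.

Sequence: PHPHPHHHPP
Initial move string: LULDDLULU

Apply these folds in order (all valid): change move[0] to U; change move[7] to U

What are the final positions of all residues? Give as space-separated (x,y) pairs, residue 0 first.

Answer: (0,0) (0,1) (0,2) (-1,2) (-1,1) (-1,0) (-2,0) (-2,1) (-2,2) (-2,3)

Derivation:
Initial moves: LULDDLULU
Fold: move[0]->U => UULDDLULU (positions: [(0, 0), (0, 1), (0, 2), (-1, 2), (-1, 1), (-1, 0), (-2, 0), (-2, 1), (-3, 1), (-3, 2)])
Fold: move[7]->U => UULDDLUUU (positions: [(0, 0), (0, 1), (0, 2), (-1, 2), (-1, 1), (-1, 0), (-2, 0), (-2, 1), (-2, 2), (-2, 3)])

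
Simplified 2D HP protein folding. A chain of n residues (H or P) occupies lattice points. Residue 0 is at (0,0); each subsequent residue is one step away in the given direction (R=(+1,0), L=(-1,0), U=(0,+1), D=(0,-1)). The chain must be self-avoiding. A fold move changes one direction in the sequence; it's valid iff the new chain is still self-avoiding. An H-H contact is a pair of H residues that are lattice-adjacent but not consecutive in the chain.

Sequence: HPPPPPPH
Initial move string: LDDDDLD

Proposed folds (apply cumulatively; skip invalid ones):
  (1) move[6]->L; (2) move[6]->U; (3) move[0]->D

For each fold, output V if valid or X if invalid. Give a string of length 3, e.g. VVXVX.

Answer: VVV

Derivation:
Initial: LDDDDLD -> [(0, 0), (-1, 0), (-1, -1), (-1, -2), (-1, -3), (-1, -4), (-2, -4), (-2, -5)]
Fold 1: move[6]->L => LDDDDLL VALID
Fold 2: move[6]->U => LDDDDLU VALID
Fold 3: move[0]->D => DDDDDLU VALID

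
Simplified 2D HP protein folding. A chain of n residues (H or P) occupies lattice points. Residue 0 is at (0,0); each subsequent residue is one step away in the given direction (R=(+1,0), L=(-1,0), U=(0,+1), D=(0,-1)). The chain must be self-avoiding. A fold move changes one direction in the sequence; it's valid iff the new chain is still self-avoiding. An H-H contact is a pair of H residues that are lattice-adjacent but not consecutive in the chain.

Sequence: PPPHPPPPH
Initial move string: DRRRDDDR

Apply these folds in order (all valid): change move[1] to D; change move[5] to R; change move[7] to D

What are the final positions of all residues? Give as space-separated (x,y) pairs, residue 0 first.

Answer: (0,0) (0,-1) (0,-2) (1,-2) (2,-2) (2,-3) (3,-3) (3,-4) (3,-5)

Derivation:
Initial moves: DRRRDDDR
Fold: move[1]->D => DDRRDDDR (positions: [(0, 0), (0, -1), (0, -2), (1, -2), (2, -2), (2, -3), (2, -4), (2, -5), (3, -5)])
Fold: move[5]->R => DDRRDRDR (positions: [(0, 0), (0, -1), (0, -2), (1, -2), (2, -2), (2, -3), (3, -3), (3, -4), (4, -4)])
Fold: move[7]->D => DDRRDRDD (positions: [(0, 0), (0, -1), (0, -2), (1, -2), (2, -2), (2, -3), (3, -3), (3, -4), (3, -5)])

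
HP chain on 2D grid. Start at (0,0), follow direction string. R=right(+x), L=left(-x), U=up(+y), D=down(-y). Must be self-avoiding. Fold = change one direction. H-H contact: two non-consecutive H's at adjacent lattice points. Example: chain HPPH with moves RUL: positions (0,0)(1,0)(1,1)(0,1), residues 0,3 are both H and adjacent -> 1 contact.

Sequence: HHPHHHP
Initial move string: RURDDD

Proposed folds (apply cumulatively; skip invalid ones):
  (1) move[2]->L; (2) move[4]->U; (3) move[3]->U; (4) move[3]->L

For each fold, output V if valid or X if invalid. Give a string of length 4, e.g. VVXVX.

Initial: RURDDD -> [(0, 0), (1, 0), (1, 1), (2, 1), (2, 0), (2, -1), (2, -2)]
Fold 1: move[2]->L => RULDDD INVALID (collision), skipped
Fold 2: move[4]->U => RURDUD INVALID (collision), skipped
Fold 3: move[3]->U => RURUDD INVALID (collision), skipped
Fold 4: move[3]->L => RURLDD INVALID (collision), skipped

Answer: XXXX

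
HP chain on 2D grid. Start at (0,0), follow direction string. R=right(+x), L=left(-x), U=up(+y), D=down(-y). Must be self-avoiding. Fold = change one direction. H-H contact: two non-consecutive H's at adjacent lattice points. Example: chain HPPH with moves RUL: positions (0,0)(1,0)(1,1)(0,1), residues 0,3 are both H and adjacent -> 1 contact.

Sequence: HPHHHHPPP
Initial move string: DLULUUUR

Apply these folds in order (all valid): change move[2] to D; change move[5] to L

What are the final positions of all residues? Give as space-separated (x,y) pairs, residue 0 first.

Initial moves: DLULUUUR
Fold: move[2]->D => DLDLUUUR (positions: [(0, 0), (0, -1), (-1, -1), (-1, -2), (-2, -2), (-2, -1), (-2, 0), (-2, 1), (-1, 1)])
Fold: move[5]->L => DLDLULUR (positions: [(0, 0), (0, -1), (-1, -1), (-1, -2), (-2, -2), (-2, -1), (-3, -1), (-3, 0), (-2, 0)])

Answer: (0,0) (0,-1) (-1,-1) (-1,-2) (-2,-2) (-2,-1) (-3,-1) (-3,0) (-2,0)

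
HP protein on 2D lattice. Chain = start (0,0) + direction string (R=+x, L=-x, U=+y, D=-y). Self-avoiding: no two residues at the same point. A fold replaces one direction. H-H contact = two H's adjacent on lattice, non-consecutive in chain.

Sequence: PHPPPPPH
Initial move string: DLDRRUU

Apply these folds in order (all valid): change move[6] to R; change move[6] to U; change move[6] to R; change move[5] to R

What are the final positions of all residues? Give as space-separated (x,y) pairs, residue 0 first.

Initial moves: DLDRRUU
Fold: move[6]->R => DLDRRUR (positions: [(0, 0), (0, -1), (-1, -1), (-1, -2), (0, -2), (1, -2), (1, -1), (2, -1)])
Fold: move[6]->U => DLDRRUU (positions: [(0, 0), (0, -1), (-1, -1), (-1, -2), (0, -2), (1, -2), (1, -1), (1, 0)])
Fold: move[6]->R => DLDRRUR (positions: [(0, 0), (0, -1), (-1, -1), (-1, -2), (0, -2), (1, -2), (1, -1), (2, -1)])
Fold: move[5]->R => DLDRRRR (positions: [(0, 0), (0, -1), (-1, -1), (-1, -2), (0, -2), (1, -2), (2, -2), (3, -2)])

Answer: (0,0) (0,-1) (-1,-1) (-1,-2) (0,-2) (1,-2) (2,-2) (3,-2)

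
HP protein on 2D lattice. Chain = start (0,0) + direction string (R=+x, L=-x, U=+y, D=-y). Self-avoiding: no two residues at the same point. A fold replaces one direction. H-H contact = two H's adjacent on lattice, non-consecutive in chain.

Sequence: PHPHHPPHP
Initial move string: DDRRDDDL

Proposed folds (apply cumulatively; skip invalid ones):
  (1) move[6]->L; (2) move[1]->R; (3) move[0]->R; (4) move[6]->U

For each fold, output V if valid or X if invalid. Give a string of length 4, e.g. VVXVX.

Initial: DDRRDDDL -> [(0, 0), (0, -1), (0, -2), (1, -2), (2, -2), (2, -3), (2, -4), (2, -5), (1, -5)]
Fold 1: move[6]->L => DDRRDDLL VALID
Fold 2: move[1]->R => DRRRDDLL VALID
Fold 3: move[0]->R => RRRRDDLL VALID
Fold 4: move[6]->U => RRRRDDUL INVALID (collision), skipped

Answer: VVVX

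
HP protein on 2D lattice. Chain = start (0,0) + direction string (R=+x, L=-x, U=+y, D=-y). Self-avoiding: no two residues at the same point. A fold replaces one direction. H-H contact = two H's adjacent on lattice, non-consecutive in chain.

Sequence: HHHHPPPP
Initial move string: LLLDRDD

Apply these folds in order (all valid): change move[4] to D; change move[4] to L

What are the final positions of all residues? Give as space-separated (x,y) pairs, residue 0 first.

Initial moves: LLLDRDD
Fold: move[4]->D => LLLDDDD (positions: [(0, 0), (-1, 0), (-2, 0), (-3, 0), (-3, -1), (-3, -2), (-3, -3), (-3, -4)])
Fold: move[4]->L => LLLDLDD (positions: [(0, 0), (-1, 0), (-2, 0), (-3, 0), (-3, -1), (-4, -1), (-4, -2), (-4, -3)])

Answer: (0,0) (-1,0) (-2,0) (-3,0) (-3,-1) (-4,-1) (-4,-2) (-4,-3)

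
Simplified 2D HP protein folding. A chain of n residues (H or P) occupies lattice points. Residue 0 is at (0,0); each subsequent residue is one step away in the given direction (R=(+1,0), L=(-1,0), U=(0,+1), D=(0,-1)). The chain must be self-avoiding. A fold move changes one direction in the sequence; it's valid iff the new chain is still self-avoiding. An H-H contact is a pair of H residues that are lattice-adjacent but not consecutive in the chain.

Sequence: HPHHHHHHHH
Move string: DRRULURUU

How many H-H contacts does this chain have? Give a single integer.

Positions: [(0, 0), (0, -1), (1, -1), (2, -1), (2, 0), (1, 0), (1, 1), (2, 1), (2, 2), (2, 3)]
H-H contact: residue 0 @(0,0) - residue 5 @(1, 0)
H-H contact: residue 2 @(1,-1) - residue 5 @(1, 0)
H-H contact: residue 4 @(2,0) - residue 7 @(2, 1)

Answer: 3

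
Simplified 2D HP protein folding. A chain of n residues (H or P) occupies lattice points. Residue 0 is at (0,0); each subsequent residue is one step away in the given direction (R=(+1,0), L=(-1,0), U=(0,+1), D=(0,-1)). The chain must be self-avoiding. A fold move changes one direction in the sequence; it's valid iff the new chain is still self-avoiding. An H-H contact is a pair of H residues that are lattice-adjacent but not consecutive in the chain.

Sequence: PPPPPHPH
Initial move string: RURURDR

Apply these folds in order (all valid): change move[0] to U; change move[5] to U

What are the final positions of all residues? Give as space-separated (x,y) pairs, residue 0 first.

Initial moves: RURURDR
Fold: move[0]->U => UURURDR (positions: [(0, 0), (0, 1), (0, 2), (1, 2), (1, 3), (2, 3), (2, 2), (3, 2)])
Fold: move[5]->U => UURURUR (positions: [(0, 0), (0, 1), (0, 2), (1, 2), (1, 3), (2, 3), (2, 4), (3, 4)])

Answer: (0,0) (0,1) (0,2) (1,2) (1,3) (2,3) (2,4) (3,4)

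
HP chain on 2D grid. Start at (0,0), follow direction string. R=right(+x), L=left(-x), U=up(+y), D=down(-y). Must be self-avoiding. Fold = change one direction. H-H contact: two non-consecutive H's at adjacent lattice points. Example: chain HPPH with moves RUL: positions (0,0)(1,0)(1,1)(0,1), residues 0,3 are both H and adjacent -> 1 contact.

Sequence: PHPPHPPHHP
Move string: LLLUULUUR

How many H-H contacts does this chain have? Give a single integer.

Positions: [(0, 0), (-1, 0), (-2, 0), (-3, 0), (-3, 1), (-3, 2), (-4, 2), (-4, 3), (-4, 4), (-3, 4)]
No H-H contacts found.

Answer: 0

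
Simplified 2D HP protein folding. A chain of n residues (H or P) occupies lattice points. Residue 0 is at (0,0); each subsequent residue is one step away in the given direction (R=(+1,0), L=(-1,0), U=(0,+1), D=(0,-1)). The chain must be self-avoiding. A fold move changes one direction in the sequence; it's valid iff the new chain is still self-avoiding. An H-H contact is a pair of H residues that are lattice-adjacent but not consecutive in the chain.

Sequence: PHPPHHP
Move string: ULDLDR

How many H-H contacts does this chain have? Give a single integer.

Positions: [(0, 0), (0, 1), (-1, 1), (-1, 0), (-2, 0), (-2, -1), (-1, -1)]
No H-H contacts found.

Answer: 0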